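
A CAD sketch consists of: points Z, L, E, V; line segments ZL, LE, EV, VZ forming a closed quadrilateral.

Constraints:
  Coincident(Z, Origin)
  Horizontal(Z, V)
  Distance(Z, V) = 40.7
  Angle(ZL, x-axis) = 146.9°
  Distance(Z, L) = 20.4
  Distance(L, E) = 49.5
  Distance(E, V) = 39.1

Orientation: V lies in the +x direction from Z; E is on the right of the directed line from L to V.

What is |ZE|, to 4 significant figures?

30.93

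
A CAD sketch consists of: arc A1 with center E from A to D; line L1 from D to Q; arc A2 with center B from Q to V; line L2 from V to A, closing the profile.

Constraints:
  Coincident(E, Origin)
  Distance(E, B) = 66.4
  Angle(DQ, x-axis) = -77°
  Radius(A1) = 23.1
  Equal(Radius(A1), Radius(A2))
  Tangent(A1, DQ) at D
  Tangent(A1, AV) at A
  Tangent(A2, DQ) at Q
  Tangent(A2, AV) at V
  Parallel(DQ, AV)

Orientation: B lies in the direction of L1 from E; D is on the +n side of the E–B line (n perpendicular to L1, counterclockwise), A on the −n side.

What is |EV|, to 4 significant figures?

70.30

The slot axis is L1's direction at -77.0°, so u = (cos -77.0°, sin -77.0°) = (0.2250, -0.9744) and n = (−sin -77.0°, cos -77.0°) = (0.9744, 0.2250). E is at the origin and B lies 66.4 along u from E, so B = 66.4·u = (14.94, -64.70). Tangency of A1 to both parallel lines with radius 23.1 puts D and A at E ± 23.1·n: D = (22.51, 5.196), A = (-22.51, -5.196). Equal radii place Q and V the same way about B: Q = B + 23.1·n = (37.44, -59.50), V = B − 23.1·n = (-7.571, -69.89). Then |EV| = |V − E| = 70.30.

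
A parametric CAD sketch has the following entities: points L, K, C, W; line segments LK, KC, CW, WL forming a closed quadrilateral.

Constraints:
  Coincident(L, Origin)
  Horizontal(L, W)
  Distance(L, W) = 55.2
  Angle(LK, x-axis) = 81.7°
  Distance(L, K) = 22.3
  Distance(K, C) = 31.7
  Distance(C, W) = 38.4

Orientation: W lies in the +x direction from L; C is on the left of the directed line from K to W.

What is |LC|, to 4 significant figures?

46.03

Checks: L = (0.00, 0.00) ✓; |KC| = 31.70 ✓; |CW| = 38.40 ✓.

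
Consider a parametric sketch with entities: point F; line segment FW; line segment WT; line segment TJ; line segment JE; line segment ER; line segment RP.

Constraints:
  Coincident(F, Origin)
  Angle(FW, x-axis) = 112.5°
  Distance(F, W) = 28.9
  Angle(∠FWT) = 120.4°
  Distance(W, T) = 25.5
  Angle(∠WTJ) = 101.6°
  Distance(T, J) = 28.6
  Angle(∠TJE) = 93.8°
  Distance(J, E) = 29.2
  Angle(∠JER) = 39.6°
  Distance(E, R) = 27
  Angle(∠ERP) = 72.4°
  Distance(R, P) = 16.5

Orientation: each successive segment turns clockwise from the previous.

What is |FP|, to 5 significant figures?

43.271

∠JER = 39.6° gives ER at 107.90° from the x-axis; with |ER| = 27.0, R = (11.041, 33.288). ∠ERP = 72.4° gives RP at 0.30000° from the x-axis; with |RP| = 16.5, P = (27.541, 33.375). Then |FP| = |P − F| = 43.271.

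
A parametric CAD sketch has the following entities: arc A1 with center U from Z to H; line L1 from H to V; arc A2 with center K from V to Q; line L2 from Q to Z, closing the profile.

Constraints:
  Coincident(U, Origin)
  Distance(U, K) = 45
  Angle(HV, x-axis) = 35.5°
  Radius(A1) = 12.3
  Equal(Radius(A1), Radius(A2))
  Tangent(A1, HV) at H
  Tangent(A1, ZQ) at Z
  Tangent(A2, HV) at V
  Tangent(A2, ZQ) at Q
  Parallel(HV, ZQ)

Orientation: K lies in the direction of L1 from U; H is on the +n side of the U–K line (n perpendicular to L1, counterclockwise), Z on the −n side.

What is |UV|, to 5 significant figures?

46.651

Tangency of A1 to both parallel lines with radius 12.3 puts H and Z at U ± 12.3·n: H = (-7.1426, 10.014), Z = (7.1426, -10.014). Equal radii place V and Q the same way about K: V = K + 12.3·n = (29.493, 36.145), Q = K − 12.3·n = (43.778, 16.118). Then |UV| = |V − U| = 46.651.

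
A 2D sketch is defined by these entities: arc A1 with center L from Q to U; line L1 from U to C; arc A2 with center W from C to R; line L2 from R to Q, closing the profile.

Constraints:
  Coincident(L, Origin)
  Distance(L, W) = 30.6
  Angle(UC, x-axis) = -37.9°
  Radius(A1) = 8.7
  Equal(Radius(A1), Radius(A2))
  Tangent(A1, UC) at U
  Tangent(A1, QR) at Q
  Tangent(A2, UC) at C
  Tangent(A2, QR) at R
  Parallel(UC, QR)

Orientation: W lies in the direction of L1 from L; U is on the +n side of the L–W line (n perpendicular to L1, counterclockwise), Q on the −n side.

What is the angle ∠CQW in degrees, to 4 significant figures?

13.75°

Tangency of A1 to both parallel lines with radius 8.7 puts U and Q at L ± 8.7·n: U = (5.344, 6.865), Q = (-5.344, -6.865). Equal radii place C and R the same way about W: C = W + 8.7·n = (29.49, -11.93), R = W − 8.7·n = (18.80, -25.66). Then cos ∠CQW = QC·QW / (|QC||QW|), giving 13.75°.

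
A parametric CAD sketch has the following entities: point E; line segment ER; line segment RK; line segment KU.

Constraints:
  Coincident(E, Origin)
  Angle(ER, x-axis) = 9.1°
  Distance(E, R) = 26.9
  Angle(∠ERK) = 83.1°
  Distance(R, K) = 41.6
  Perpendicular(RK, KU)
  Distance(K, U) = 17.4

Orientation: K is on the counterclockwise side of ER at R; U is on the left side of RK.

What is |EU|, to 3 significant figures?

39.5

E is at the origin; ER runs at 9.1° with length 26.9, so R = 26.9·(cos 9.1°, sin 9.1°) = (26.6, 4.25). ∠ERK = 83.1°, so RK runs at 9.1° + (180° − 83.1°) = 106° from the x-axis; with |RK| = 41.6, K = R + 41.6·(cos 106°, sin 106°) = (15.1, 44.2). RK is perpendicular to KU; with |KU| = 17.4 on the left of RK, U = K + 17.4·(-0.961, -0.276) = (-1.63, 39.4). Then |EU| = |U − E| = 39.5.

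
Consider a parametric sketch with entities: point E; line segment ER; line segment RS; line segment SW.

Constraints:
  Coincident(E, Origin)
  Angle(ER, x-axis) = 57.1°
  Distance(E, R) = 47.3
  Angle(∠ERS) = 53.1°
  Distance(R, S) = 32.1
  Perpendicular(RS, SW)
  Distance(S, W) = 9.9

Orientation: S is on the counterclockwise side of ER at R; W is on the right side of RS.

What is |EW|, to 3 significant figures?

47.9

E is at the origin; ER runs at 57.1° with length 47.3, so R = 47.3·(cos 57.1°, sin 57.1°) = (25.7, 39.7). ∠ERS = 53.1°, so RS runs at 57.1° + (180° − 53.1°) = 184° from the x-axis; with |RS| = 32.1, S = R + 32.1·(cos 184°, sin 184°) = (-6.33, 37.5). RS ⟂ SW; with |SW| = 9.9 on the right of RS, W = S + 9.9·(-0.0698, 0.998) = (-7.02, 47.4). Then |EW| = |W − E| = 47.9.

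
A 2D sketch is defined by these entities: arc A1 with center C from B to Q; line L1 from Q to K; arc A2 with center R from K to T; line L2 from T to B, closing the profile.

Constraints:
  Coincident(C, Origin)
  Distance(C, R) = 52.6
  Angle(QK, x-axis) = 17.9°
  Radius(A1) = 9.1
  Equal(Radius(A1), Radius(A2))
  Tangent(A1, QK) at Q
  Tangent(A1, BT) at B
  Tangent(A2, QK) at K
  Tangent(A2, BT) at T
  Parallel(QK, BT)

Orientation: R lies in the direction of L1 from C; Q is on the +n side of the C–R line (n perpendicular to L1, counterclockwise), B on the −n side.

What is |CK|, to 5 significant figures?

53.381

The slot axis is L1's direction at 17.9°, so u = (cos 17.9°, sin 17.9°) = (0.95159, 0.30736) and n = (−sin 17.9°, cos 17.9°) = (-0.30736, 0.95159). C is at the origin and R lies 52.6 along u from C, so R = 52.6·u = (50.054, 16.167). Tangency of A1 to both parallel lines with radius 9.1 puts Q and B at C ± 9.1·n: Q = (-2.7969, 8.6595), B = (2.7969, -8.6595). Equal radii place K and T the same way about R: K = R + 9.1·n = (47.257, 24.826), T = R − 9.1·n = (52.851, 7.5074). Then |CK| = |K − C| = 53.381.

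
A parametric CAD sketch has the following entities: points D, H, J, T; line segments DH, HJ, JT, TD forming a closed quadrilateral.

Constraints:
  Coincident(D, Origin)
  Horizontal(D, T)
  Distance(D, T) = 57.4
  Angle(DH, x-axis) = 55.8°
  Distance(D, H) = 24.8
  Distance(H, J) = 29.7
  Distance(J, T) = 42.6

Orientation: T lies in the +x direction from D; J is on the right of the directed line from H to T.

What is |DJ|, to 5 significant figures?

18.240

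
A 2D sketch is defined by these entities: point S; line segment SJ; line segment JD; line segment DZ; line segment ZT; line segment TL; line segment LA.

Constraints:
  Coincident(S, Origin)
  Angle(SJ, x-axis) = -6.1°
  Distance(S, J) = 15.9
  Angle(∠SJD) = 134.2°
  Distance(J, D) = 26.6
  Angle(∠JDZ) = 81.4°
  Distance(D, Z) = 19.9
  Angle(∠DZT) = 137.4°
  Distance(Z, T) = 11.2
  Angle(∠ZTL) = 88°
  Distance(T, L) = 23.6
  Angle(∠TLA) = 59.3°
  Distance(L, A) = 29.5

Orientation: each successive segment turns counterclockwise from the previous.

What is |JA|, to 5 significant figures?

30.451

S is at the origin; SJ runs at -6.1° with length 15.9, so J = (15.810, -1.6896). ∠SJD = 134.2° gives JD at 39.700° from the x-axis; with |JD| = 26.6, D = (36.276, 15.302). ∠JDZ = 81.4° gives DZ at 138.30° from the x-axis; with |DZ| = 19.9, Z = (21.418, 28.540). ∠DZT = 137.4° gives ZT at -179.10° from the x-axis; with |ZT| = 11.2, T = (10.219, 28.364). ∠ZTL = 88.0° gives TL at -87.100° from the x-axis; with |TL| = 23.6, L = (11.413, 4.7940). ∠TLA = 59.3° gives LA at 33.600° from the x-axis; with |LA| = 29.5, A = (35.984, 21.119). Then |JA| = |A − J| = 30.451.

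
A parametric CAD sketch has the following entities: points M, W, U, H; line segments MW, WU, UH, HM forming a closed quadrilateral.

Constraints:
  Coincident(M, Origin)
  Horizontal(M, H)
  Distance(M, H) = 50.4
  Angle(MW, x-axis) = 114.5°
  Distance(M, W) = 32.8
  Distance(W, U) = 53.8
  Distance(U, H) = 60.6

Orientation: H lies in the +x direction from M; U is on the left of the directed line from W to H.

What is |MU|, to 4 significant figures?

66.27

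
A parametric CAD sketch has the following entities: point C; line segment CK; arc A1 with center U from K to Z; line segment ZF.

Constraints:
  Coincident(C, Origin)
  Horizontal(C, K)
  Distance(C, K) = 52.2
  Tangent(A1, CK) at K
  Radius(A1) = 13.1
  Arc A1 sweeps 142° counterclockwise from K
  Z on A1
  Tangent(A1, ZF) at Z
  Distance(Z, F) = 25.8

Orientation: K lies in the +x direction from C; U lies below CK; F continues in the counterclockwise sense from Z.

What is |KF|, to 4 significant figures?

41.18

C is at the origin; C and K share the same y with |CK| = 52.2 and K on the +x side, so K = (52.20, 0.000). The tangent condition forces UK to be normal to CK, so U = K + (0, -13.1) = (52.20, -13.10). On A1, K sits at bearing 90° from U; a 142° counterclockwise sweep puts Z at bearing 232°, so Z = U + 13.1·(cos 232°, sin 232°) = (44.13, -23.42). Tangency of A1 to ZF means the radius UZ is perpendicular to ZF, so ZF runs along (−sin 232°, cos 232°); with |ZF| = 25.8, F = (64.47, -39.31). Then |KF| = |F − K| = 41.18.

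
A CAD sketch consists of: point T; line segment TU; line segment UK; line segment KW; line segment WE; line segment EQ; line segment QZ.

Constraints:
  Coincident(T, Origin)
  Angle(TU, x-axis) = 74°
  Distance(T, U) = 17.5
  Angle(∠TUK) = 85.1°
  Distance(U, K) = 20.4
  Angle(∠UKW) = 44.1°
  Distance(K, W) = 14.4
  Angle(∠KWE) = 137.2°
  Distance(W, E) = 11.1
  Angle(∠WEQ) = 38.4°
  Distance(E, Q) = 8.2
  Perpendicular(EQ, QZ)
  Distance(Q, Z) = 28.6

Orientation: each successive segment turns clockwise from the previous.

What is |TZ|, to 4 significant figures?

24.05

T is at the origin; TU runs at 74.0° with length 17.5, so U = (4.824, 16.82). ∠TUK = 85.1° gives UK at -20.90° from the x-axis; with |UK| = 20.4, K = (23.88, 9.545). ∠UKW = 44.1° gives KW at -156.8° from the x-axis; with |KW| = 14.4, W = (10.65, 3.872). ∠KWE = 137.2° gives WE at 160.4° from the x-axis; with |WE| = 11.1, E = (0.1890, 7.595). ∠WEQ = 38.4° gives EQ at 18.80° from the x-axis; with |EQ| = 8.2, Q = (7.952, 10.24). The perpendicularity gives QZ at right angles to EQ, so QZ runs at -71.20°; with |QZ| = 28.6, Z = (17.17, -16.84). Then |TZ| = |Z − T| = 24.05.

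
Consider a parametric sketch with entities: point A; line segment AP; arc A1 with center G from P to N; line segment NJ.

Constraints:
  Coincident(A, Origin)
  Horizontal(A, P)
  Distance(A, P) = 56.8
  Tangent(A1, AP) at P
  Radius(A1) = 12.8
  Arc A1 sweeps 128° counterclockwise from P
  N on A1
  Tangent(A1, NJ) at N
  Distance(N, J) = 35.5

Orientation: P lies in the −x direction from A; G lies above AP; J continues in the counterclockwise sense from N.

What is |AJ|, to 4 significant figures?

84.08

A is at the origin; AP is horizontal with |AP| = 56.8 and P on the −x side, so P = (-56.80, 0.000). Tangency of A1 to AP means the radius GP is perpendicular to AP, so G = P + (0, 12.8) = (-56.80, 12.80). On A1, P sits at bearing -90° from G; a 128° counterclockwise sweep puts N at bearing 38°, so N = G + 12.8·(cos 38°, sin 38°) = (-46.71, 20.68). A1 meets NJ tangentially, so GN is at right angles to NJ, so NJ runs along (−sin 38°, cos 38°); with |NJ| = 35.5, J = (-68.57, 48.65). Then |AJ| = |J − A| = 84.08.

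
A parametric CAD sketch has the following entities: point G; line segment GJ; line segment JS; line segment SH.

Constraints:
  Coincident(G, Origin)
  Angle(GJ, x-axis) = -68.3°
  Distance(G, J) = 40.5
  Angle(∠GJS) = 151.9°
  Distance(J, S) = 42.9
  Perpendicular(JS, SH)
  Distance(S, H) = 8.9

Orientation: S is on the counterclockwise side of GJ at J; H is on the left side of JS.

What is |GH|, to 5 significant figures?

79.282

G is at the origin; GJ runs at -68.3° with length 40.5, so J = 40.5·(cos -68.3°, sin -68.3°) = (14.975, -37.630). ∠GJS = 151.9°, so JS runs at -68.3° + (180° − 151.9°) = -40.200° from the x-axis; with |JS| = 42.9, S = J + 42.9·(cos -40.200°, sin -40.200°) = (47.742, -65.320). JS ⟂ SH; with |SH| = 8.9 on the left of JS, H = S + 8.9·(0.64546, 0.76380) = (53.486, -58.522). Then |GH| = |H − G| = 79.282.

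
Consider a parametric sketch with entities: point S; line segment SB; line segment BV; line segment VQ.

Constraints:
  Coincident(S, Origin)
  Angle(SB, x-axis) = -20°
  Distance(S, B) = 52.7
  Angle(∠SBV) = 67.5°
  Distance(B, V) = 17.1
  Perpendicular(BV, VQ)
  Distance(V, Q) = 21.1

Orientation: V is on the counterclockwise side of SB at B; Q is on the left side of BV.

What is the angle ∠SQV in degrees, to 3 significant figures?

174°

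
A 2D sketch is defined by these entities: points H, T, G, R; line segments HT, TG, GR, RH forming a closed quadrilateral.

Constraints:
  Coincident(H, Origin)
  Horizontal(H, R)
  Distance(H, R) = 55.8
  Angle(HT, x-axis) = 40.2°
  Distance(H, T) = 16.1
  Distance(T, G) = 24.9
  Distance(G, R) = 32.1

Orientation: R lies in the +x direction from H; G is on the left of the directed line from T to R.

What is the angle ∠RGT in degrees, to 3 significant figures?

103°

H is at the origin; HR is horizontal with |HR| = 55.8 and R in +x, so R = (55.8, 0). HT runs at 40.2° with |HT| = 16.1, so T = (12.3, 10.4). G is determined by |TG| = 24.9 and |GR| = 32.1 together: it lies at the intersection of circle(T, 24.9) and circle(R, 32.1). With |TR| = 44.7, the foot of the radical line on TR is 17.8 from T and the perpendicular offset is √(24.9² − 17.8²) = 17.4. Taking the left-of-TR solution: G = (33.6, 23.2).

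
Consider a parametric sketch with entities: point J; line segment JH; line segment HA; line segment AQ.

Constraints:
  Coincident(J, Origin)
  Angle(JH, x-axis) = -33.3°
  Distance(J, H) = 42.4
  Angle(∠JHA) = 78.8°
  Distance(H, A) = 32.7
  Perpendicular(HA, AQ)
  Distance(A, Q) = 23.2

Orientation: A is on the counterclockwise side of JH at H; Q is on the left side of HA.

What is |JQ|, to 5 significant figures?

30.607

J is at the origin; JH runs at -33.3° with length 42.4, so H = 42.4·(cos -33.3°, sin -33.3°) = (35.438, -23.279). ∠JHA = 78.8°, so HA runs at -33.3° + (180° − 78.8°) = 67.900° from the x-axis; with |HA| = 32.7, A = H + 32.7·(cos 67.900°, sin 67.900°) = (47.741, 7.0189). HA ⟂ AQ; with |AQ| = 23.2 on the left of HA, Q = A + 23.2·(-0.92653, 0.37622) = (26.245, 15.747). Then |JQ| = |Q − J| = 30.607.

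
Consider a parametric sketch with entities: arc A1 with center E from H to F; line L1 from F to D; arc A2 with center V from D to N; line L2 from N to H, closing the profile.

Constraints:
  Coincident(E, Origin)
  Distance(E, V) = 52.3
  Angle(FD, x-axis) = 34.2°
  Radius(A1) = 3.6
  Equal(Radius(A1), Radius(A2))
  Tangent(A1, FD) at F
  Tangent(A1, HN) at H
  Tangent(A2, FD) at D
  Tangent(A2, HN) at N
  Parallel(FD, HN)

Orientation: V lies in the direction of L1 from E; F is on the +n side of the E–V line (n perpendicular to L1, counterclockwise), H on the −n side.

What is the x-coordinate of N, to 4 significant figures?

45.28

The slot axis is L1's direction at 34.2°, so u = (cos 34.2°, sin 34.2°) = (0.8271, 0.5621) and n = (−sin 34.2°, cos 34.2°) = (-0.5621, 0.8271). E is at the origin and V lies 52.3 along u from E, so V = 52.3·u = (43.26, 29.40). Tangency of A1 to both parallel lines with radius 3.6 puts F and H at E ± 3.6·n: F = (-2.024, 2.977), H = (2.024, -2.977). Equal radii place D and N the same way about V: D = V + 3.6·n = (41.23, 32.37), N = V − 3.6·n = (45.28, 26.42). So N.x = 45.28.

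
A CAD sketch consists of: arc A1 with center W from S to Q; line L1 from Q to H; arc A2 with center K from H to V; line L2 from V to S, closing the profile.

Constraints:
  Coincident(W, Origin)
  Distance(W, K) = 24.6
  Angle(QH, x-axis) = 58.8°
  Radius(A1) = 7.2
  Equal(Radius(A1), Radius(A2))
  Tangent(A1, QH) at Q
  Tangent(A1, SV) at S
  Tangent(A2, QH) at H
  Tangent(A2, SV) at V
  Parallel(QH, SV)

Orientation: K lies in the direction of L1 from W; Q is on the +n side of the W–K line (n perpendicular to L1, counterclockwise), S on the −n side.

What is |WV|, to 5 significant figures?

25.632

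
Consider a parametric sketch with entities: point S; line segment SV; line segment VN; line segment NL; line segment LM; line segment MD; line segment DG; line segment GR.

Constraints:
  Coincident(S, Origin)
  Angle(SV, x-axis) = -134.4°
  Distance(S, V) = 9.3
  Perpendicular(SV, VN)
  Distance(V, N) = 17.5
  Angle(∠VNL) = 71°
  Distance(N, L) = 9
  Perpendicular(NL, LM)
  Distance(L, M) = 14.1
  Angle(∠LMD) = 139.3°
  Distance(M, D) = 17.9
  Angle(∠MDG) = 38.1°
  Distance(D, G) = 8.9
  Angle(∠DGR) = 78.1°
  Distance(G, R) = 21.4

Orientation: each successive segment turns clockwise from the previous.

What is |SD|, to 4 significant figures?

22.25

S is at the origin; SV runs at -134.4° with length 9.3, so V = (-6.507, -6.645). SV is perpendicular to VN, so VN runs at 135.6°; with |VN| = 17.5, N = (-19.01, 5.600). ∠VNL = 71.0° gives NL at 26.60° from the x-axis; with |NL| = 9.0, L = (-10.96, 9.629). NL is perpendicular to LM, so LM runs at -63.40°; with |LM| = 14.1, M = (-4.649, -2.978). ∠LMD = 139.3° gives MD at -104.1° from the x-axis; with |MD| = 17.9, D = (-9.010, -20.34). Then |SD| = |D − S| = 22.25.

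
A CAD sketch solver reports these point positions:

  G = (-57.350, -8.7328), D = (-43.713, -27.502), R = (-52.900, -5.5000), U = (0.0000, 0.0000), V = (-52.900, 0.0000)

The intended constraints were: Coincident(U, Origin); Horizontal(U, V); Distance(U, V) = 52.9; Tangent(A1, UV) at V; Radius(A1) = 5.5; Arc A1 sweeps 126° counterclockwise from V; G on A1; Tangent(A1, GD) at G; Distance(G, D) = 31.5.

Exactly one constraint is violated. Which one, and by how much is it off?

Distance(G, D) = 31.5 — off by 8.30.

U = (0.00, 0.00) ✓; U.y = 0.00, V.y = 0.00 ✓; |UV| = 52.90 ✓; ∠(RV, VU) = 90.00° ✓; |RV| = 5.500 ✓; bearing(R→G) − bearing(R→V) = 126.0° ✓; |RG| = 5.500 ✓; ∠(RG, GD) = 90.00° ✓; |GD| = 23.20 ✗.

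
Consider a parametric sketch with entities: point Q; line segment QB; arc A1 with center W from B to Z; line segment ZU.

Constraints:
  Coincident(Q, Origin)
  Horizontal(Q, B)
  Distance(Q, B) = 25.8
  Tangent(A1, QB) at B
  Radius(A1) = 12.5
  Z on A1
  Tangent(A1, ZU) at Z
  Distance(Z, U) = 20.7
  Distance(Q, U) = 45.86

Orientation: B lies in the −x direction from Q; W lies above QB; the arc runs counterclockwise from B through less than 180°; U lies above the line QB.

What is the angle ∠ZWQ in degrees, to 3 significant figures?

61.3°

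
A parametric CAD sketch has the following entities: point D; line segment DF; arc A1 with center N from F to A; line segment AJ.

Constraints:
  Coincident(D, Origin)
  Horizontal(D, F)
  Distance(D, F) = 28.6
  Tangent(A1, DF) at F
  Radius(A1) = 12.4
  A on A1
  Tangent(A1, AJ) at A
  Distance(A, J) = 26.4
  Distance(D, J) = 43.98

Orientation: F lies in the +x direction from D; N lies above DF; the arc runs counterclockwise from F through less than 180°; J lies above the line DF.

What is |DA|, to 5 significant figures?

42.943

D is at the origin; DF is horizontal with |DF| = 28.6 and F on the +x side, so F = (28.600, 0.0000). Since A1 is tangent to DF there, NF ⟂ DF, so N = F + (0, 12.4) = (28.600, 12.400). Since NA ⟂ AJ (tangency), |NJ| = √(12.4² + 26.4²) = 29.167 regardless of where A sits on A1. So J lies on both circle(D, 43.98) and circle(N, 29.167); the above-DF intersection is J = (18.665, 39.823). A is the foot of the tangent from J: A = (37.357, 21.179).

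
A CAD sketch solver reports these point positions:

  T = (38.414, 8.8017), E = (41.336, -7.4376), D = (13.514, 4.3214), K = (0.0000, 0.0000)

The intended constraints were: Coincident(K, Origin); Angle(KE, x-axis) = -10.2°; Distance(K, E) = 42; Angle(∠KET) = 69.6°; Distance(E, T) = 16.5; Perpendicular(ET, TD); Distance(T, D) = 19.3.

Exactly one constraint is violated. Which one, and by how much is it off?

Distance(T, D) = 19.3 — off by 6.00.

K = (0.00, 0.00) ✓; KE at -10.20° ✓; |KE| = 42.00 ✓; ∠KET = 69.60° ✓; |ET| = 16.50 ✓; ∠(ET, TD) = 90.00° ✓; |TD| = 25.30 ✗.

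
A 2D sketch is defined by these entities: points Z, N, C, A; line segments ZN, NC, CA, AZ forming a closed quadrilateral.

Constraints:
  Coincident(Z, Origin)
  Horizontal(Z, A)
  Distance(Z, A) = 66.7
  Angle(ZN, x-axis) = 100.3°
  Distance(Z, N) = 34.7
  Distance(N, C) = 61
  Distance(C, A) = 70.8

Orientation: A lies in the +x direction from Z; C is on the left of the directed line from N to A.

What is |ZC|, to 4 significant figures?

80.99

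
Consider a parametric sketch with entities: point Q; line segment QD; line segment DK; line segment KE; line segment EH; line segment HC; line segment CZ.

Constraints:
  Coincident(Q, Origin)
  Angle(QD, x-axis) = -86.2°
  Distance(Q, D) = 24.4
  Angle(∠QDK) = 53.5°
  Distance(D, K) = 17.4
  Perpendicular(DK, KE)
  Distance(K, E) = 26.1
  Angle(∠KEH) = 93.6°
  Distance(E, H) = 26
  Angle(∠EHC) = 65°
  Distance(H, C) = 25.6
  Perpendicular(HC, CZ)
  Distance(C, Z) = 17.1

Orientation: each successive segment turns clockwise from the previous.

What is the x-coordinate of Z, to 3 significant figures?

-6.97

Q is at the origin; QD runs at -86.2° with length 24.4, so D = (1.62, -24.3). ∠QDK = 53.5° gives DK at 147° from the x-axis; with |DK| = 17.4, K = (-13.0, -14.9). DK is perpendicular to KE, so KE runs at 57.3°; with |KE| = 26.1, E = (1.08, 7.02). ∠KEH = 93.6° gives EH at -29.1° from the x-axis; with |EH| = 26.0, H = (23.8, -5.63). ∠EHC = 65.0° gives HC at -144° from the x-axis; with |HC| = 25.6, C = (3.06, -20.6). HC ⟂ CZ, so CZ runs at 126°; with |CZ| = 17.1, Z = (-6.97, -6.79). So Z.x = -6.97.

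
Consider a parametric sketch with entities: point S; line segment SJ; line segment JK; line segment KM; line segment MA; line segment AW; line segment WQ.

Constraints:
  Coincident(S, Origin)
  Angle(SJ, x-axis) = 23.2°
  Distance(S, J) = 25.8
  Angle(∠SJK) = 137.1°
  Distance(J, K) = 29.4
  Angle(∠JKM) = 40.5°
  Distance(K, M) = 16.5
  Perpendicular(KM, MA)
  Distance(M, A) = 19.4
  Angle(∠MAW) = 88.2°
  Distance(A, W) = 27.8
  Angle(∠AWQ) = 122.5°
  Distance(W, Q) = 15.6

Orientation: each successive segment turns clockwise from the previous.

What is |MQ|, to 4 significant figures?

36.11

S is at the origin; SJ runs at 23.2° with length 25.8, so J = (23.71, 10.16). ∠SJK = 137.1° gives JK at -19.70° from the x-axis; with |JK| = 29.4, K = (51.39, 0.2531). ∠JKM = 40.5° gives KM at -159.2° from the x-axis; with |KM| = 16.5, M = (35.97, -5.606). KM ⟂ MA, so MA runs at 110.8°; with |MA| = 19.4, A = (29.08, 12.53). ∠MAW = 88.2° gives AW at 19.00° from the x-axis; with |AW| = 27.8, W = (55.36, 21.58). ∠AWQ = 122.5° gives WQ at -38.50° from the x-axis; with |WQ| = 15.6, Q = (67.57, 11.87). Then |MQ| = |Q − M| = 36.11.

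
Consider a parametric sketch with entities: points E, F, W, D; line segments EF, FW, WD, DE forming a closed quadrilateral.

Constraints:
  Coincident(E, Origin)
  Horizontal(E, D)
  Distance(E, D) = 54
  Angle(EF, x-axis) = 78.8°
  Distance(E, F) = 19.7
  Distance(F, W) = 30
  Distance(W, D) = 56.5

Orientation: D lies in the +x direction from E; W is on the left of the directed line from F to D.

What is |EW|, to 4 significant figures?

48.94

Checks: |FW| = 30.00 ✓; |WD| = 56.50 ✓.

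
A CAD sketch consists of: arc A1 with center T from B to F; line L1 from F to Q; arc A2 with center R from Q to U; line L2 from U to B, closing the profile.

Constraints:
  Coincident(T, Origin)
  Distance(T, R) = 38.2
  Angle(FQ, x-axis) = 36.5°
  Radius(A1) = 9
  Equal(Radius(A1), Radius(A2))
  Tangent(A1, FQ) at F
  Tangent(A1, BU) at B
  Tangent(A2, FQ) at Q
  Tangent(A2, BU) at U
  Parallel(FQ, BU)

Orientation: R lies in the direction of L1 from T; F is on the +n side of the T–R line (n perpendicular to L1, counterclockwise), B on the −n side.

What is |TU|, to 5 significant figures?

39.246

The slot axis is L1's direction at 36.5°, so u = (cos 36.5°, sin 36.5°) = (0.80386, 0.59482) and n = (−sin 36.5°, cos 36.5°) = (-0.59482, 0.80386). T is at the origin and R lies 38.2 along u from T, so R = 38.2·u = (30.707, 22.722). Tangency of A1 to both parallel lines with radius 9.0 puts F and B at T ± 9.0·n: F = (-5.3534, 7.2347), B = (5.3534, -7.2347). Equal radii place Q and U the same way about R: Q = R + 9.0·n = (25.354, 29.957), U = R − 9.0·n = (36.061, 15.488). Then |TU| = |U − T| = 39.246.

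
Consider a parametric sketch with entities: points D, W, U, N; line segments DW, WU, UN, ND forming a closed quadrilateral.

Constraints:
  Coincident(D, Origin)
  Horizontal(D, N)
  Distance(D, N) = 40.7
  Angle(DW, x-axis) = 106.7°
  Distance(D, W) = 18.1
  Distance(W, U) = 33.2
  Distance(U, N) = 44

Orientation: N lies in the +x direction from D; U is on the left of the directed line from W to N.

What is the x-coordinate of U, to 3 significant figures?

20.1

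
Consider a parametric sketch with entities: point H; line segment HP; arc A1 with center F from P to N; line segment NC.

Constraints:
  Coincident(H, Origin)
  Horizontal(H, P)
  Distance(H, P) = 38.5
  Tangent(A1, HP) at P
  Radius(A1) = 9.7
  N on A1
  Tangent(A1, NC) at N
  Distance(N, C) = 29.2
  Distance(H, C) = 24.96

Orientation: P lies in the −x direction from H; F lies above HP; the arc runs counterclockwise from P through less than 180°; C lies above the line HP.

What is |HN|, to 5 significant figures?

31.970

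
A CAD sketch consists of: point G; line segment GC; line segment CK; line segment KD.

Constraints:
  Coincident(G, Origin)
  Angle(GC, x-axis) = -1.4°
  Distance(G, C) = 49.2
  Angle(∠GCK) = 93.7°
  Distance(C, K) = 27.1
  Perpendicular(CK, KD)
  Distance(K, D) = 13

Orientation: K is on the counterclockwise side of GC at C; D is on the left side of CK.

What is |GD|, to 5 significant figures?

47.113

G is at the origin; GC runs at -1.4° with length 49.2, so C = 49.2·(cos -1.4°, sin -1.4°) = (49.185, -1.2021). ∠GCK = 93.7°, so CK runs at -1.4° + (180° − 93.7°) = 84.900° from the x-axis; with |CK| = 27.1, K = C + 27.1·(cos 84.900°, sin 84.900°) = (51.594, 25.791). CK is perpendicular to KD; with |KD| = 13.0 on the left of CK, D = K + 13.0·(-0.99604, 0.088894) = (38.646, 26.946). Then |GD| = |D − G| = 47.113.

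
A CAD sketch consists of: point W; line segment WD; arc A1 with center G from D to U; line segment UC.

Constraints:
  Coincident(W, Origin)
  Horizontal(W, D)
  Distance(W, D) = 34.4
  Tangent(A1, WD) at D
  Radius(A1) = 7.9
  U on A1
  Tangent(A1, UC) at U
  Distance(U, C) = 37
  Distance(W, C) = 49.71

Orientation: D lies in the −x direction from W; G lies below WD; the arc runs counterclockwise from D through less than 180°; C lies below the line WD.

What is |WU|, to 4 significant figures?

42.93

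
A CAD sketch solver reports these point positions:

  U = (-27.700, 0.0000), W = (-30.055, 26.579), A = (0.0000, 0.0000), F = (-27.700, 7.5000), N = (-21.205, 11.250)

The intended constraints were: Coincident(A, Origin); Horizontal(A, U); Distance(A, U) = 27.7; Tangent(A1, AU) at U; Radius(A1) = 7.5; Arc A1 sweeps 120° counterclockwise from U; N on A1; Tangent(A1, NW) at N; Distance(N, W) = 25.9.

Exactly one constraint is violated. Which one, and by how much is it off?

Distance(N, W) = 25.9 — off by 8.20.

A = (0.00, 0.00) ✓; A.y = 0.00, U.y = 0.00 ✓; |AU| = 27.70 ✓; ∠(FU, UA) = 90.00° ✓; |FU| = 7.500 ✓; bearing(F→N) − bearing(F→U) = 120.0° ✓; |FN| = 7.500 ✓; ∠(FN, NW) = 90.00° ✓; |NW| = 17.70 ✗.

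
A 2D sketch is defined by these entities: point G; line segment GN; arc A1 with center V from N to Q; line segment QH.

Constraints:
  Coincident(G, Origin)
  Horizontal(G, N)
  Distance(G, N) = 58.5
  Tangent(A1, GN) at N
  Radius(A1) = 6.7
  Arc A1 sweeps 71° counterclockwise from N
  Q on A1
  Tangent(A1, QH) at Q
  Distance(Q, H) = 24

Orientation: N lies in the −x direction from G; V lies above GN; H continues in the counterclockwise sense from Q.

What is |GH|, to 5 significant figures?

52.034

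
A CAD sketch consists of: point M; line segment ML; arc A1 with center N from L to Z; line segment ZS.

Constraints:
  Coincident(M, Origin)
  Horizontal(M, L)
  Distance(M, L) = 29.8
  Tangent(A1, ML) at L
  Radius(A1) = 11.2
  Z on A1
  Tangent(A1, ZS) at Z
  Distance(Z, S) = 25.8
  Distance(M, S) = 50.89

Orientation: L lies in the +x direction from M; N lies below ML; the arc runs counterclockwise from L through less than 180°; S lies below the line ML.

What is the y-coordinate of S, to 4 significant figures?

-39.20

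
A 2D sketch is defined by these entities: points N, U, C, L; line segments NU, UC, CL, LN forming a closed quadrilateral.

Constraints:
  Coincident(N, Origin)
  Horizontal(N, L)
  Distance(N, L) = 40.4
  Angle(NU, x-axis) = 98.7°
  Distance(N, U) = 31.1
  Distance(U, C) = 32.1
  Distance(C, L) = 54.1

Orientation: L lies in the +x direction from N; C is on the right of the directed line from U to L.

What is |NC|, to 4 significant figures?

13.70

N is at the origin; NL is horizontal with |NL| = 40.4 and L in +x, so L = (40.4, 0). NU runs at 98.7° with |NU| = 31.1, so U = (-4.704, 30.74). C is determined by |UC| = 32.1 and |CL| = 54.1 together: it lies at the intersection of circle(U, 32.1) and circle(L, 54.1). With |UL| = 54.58, the foot of the radical line on UL is 9.921 from U and the perpendicular offset is √(32.1² − 9.921²) = 30.53. Taking the right-of-UL solution: C = (-13.70, -0.07158).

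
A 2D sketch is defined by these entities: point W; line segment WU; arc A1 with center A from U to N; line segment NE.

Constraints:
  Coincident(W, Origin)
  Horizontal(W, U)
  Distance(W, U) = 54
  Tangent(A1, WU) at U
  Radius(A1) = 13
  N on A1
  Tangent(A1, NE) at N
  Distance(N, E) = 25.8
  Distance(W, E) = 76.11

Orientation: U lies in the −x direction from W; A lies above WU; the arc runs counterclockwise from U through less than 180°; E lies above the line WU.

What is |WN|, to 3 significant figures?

50.9

Checks: |AN| = 13.00 ✓; ∠(AN, NE) = 90.00° ✓; |NE| = 25.80 ✓; |WE| = 76.11 ✓.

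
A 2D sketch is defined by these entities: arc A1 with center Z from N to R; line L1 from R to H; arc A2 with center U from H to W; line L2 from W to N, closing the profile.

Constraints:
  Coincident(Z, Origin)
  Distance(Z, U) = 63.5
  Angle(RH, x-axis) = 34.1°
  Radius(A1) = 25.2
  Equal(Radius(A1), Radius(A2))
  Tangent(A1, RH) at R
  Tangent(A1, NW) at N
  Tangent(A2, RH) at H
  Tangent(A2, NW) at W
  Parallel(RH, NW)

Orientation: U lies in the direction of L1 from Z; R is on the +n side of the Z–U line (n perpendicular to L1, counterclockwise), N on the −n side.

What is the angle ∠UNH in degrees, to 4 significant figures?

16.79°

The slot axis is L1's direction at 34.1°, so u = (cos 34.1°, sin 34.1°) = (0.8281, 0.5606) and n = (−sin 34.1°, cos 34.1°) = (-0.5606, 0.8281). Z is at the origin and U lies 63.5 along u from Z, so U = 63.5·u = (52.58, 35.60). Tangency of A1 to both parallel lines with radius 25.2 puts R and N at Z ± 25.2·n: R = (-14.13, 20.87), N = (14.13, -20.87). Equal radii place H and W the same way about U: H = U + 25.2·n = (38.45, 56.47), W = U − 25.2·n = (66.71, 14.73). Then cos ∠UNH = NU·NH / (|NU||NH|), giving 16.79°.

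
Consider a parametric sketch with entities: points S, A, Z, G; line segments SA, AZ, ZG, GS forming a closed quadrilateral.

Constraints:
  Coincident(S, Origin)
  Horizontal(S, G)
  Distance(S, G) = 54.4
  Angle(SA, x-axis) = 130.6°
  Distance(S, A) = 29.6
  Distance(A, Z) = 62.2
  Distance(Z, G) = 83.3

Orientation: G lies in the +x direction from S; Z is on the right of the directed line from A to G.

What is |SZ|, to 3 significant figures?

44.0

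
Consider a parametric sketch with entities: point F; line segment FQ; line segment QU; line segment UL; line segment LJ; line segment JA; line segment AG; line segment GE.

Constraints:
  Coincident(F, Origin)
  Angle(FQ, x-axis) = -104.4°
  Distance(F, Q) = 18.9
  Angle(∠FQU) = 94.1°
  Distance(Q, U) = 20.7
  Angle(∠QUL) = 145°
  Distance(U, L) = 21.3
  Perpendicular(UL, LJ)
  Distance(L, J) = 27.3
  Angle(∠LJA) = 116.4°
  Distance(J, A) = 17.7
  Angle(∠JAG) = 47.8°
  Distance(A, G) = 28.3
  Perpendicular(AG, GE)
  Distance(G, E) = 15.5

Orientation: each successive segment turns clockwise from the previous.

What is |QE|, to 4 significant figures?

45.02

F is at the origin; FQ runs at -104.4° with length 18.9, so Q = (-4.700, -18.31). ∠FQU = 94.1° gives QU at 169.7° from the x-axis; with |QU| = 20.7, U = (-25.07, -14.61). ∠QUL = 145.0° gives UL at 134.7° from the x-axis; with |UL| = 21.3, L = (-40.05, 0.5350). UL is perpendicular to LJ, so LJ runs at 44.70°; with |LJ| = 27.3, J = (-20.64, 19.74). ∠LJA = 116.4° gives JA at -18.90° from the x-axis; with |JA| = 17.7, A = (-3.898, 14.00). ∠JAG = 47.8° gives AG at -151.1° from the x-axis; with |AG| = 28.3, G = (-28.67, 0.3275). The perpendicularity gives GE at right angles to AG, so GE runs at 118.9°; with |GE| = 15.5, E = (-36.16, 13.90). Then |QE| = |E − Q| = 45.02.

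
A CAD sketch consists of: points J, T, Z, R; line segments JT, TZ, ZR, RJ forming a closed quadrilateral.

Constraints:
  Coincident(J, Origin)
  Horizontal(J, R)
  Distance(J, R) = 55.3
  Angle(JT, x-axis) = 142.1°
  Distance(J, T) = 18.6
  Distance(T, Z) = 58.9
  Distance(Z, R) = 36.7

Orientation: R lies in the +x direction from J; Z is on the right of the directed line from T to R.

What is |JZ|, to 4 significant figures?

40.33

J is at the origin; JR is horizontal with |JR| = 55.3 and R in +x, so R = (55.3, 0). JT runs at 142.1° with |JT| = 18.6, so T = (-14.68, 11.43). Z is determined by |TZ| = 58.9 and |ZR| = 36.7 together: it lies at the intersection of circle(T, 58.9) and circle(R, 36.7). With |TR| = 70.90, the foot of the radical line on TR is 50.42 from T and the perpendicular offset is √(58.9² − 50.42²) = 30.45. Taking the right-of-TR solution: Z = (30.18, -26.75).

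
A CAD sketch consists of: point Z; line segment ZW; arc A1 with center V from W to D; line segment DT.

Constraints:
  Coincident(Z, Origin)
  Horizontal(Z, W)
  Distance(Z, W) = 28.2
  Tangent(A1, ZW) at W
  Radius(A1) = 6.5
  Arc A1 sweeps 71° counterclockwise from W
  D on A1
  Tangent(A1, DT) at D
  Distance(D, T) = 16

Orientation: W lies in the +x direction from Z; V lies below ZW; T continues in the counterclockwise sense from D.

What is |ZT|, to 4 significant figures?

25.78

On A1, W sits at bearing 90° from V; a 71° counterclockwise sweep puts D at bearing 161°, so D = V + 6.5·(cos 161°, sin 161°) = (22.05, -4.384). A1 meets DT tangentially, so VD is at right angles to DT, so DT runs along (−sin 161°, cos 161°); with |DT| = 16.0, T = (16.85, -19.51). Then |ZT| = |T − Z| = 25.78.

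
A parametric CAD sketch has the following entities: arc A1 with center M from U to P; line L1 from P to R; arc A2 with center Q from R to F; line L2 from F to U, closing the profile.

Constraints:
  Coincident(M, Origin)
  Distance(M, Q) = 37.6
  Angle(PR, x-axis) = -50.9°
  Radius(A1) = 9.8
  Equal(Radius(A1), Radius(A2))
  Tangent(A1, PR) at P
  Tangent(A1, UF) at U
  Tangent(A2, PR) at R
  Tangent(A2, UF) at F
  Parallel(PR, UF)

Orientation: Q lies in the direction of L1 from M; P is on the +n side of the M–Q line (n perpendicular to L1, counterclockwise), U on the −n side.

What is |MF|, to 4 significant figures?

38.86

The slot axis is L1's direction at -50.9°, so u = (cos -50.9°, sin -50.9°) = (0.6307, -0.7760) and n = (−sin -50.9°, cos -50.9°) = (0.7760, 0.6307). M is at the origin and Q lies 37.6 along u from M, so Q = 37.6·u = (23.71, -29.18). Tangency of A1 to both parallel lines with radius 9.8 puts P and U at M ± 9.8·n: P = (7.605, 6.181), U = (-7.605, -6.181). Equal radii place R and F the same way about Q: R = Q + 9.8·n = (31.32, -23.00), F = Q − 9.8·n = (16.11, -35.36). Then |MF| = |F − M| = 38.86.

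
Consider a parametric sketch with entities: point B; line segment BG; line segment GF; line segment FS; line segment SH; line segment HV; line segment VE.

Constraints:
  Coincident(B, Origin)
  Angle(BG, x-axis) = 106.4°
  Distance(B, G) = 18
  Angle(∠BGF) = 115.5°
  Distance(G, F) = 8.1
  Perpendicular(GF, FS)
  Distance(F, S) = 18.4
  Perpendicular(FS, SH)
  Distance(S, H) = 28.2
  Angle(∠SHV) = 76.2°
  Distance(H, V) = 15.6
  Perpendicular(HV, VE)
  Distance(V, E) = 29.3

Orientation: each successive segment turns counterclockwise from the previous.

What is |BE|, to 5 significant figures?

20.715

B is at the origin; BG runs at 106.4° with length 18.0, so G = (-5.0821, 17.268). ∠BGF = 115.5° gives GF at 170.90° from the x-axis; with |GF| = 8.1, F = (-13.080, 18.549). GF is perpendicular to FS, so FS runs at -99.100°; with |FS| = 18.4, S = (-15.990, 0.38032). FS ⟂ SH, so SH runs at -9.1000°; with |SH| = 28.2, H = (11.855, -4.0797). ∠SHV = 76.2° gives HV at 94.700° from the x-axis; with |HV| = 15.6, V = (10.577, 11.468). The perpendicularity gives VE at right angles to HV, so VE runs at -175.30°; with |VE| = 29.3, E = (-18.625, 9.0670). Then |BE| = |E − B| = 20.715.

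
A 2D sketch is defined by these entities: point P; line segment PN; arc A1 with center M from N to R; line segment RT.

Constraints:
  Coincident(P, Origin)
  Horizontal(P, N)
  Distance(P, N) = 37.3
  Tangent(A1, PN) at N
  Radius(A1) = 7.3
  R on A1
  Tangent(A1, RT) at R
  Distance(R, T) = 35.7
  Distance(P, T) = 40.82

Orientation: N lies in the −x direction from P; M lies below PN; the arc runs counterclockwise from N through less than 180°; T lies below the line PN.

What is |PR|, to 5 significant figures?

44.180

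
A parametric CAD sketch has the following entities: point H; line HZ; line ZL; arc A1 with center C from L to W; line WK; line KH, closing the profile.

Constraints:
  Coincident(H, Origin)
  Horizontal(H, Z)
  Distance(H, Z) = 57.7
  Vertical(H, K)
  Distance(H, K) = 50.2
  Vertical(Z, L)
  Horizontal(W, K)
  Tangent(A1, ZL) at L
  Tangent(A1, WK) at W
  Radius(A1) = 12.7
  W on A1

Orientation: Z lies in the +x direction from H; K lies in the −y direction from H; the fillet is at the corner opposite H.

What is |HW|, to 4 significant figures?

67.42

The virtual corner opposite H is at (57.70, -50.20). Tangency of A1 to ZL means the radius CL is perpendicular to ZL and tangency of A1 to WK means the radius CW is perpendicular to WK, with radius 12.7, so the center C sits 12.7 in from both sides at C = (45.00, -37.50). That places the tangent points at L = (57.70, -37.50) on ZL and W = (45.00, -50.20) on WK. Then |HW| = |W − H| = 67.42.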